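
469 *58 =27202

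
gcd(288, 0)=288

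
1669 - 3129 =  - 1460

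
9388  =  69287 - 59899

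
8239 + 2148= 10387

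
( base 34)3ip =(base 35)3ca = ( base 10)4105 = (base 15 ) 133a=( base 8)10011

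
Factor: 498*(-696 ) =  - 2^4*3^2*29^1*83^1 = - 346608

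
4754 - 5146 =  - 392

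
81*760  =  61560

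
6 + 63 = 69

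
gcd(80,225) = 5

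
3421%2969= 452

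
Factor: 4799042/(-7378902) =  - 2399521/3689451 = - 3^ (  -  2)*23^1* 367^(  -  1 ) * 1117^(-1)*104327^1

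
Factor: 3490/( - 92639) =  - 2^1 * 5^1  *349^1* 92639^(  -  1)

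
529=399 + 130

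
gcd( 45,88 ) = 1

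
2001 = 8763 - 6762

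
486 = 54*9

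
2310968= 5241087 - 2930119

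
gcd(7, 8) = 1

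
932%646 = 286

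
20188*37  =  746956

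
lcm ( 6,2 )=6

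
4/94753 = 4/94753  =  0.00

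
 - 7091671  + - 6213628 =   -  13305299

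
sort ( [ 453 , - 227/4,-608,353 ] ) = [ - 608, - 227/4,353,453 ]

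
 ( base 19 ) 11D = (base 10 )393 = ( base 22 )HJ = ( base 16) 189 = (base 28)e1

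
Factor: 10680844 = 2^2*47^1*56813^1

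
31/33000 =31/33000  =  0.00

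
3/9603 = 1/3201 = 0.00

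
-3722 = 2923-6645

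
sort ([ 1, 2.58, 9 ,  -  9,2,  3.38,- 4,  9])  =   [  -  9,-4, 1, 2, 2.58, 3.38, 9 , 9]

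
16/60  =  4/15 = 0.27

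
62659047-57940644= 4718403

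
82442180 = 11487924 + 70954256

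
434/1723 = 434/1723= 0.25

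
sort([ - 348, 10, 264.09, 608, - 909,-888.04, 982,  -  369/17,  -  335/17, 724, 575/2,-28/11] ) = [ - 909,  -  888.04, - 348,-369/17,-335/17,-28/11, 10,264.09, 575/2, 608, 724 , 982]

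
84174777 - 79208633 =4966144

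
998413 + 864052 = 1862465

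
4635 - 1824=2811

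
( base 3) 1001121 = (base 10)772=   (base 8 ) 1404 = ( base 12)544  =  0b1100000100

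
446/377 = 446/377 = 1.18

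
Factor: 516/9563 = 2^2 *3^1*43^1*73^( - 1 ) * 131^( - 1) 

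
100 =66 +34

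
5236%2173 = 890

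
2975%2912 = 63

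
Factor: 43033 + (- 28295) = 2^1*7369^1 = 14738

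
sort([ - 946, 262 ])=[ - 946, 262]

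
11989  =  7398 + 4591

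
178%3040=178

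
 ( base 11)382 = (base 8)705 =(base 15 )203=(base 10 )453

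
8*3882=31056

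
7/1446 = 7/1446 = 0.00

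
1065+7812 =8877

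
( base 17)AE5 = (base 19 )8CH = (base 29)3L1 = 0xC3D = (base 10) 3133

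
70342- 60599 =9743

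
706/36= 19+11/18=19.61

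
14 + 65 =79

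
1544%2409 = 1544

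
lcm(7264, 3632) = 7264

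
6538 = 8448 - 1910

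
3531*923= 3259113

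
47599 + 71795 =119394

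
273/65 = 4 + 1/5 = 4.20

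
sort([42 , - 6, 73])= [ - 6,42,73]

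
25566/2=12783 = 12783.00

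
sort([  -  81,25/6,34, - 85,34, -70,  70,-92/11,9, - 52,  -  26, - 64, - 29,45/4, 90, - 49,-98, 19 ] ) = [ - 98, -85, - 81, - 70, - 64, - 52, - 49, - 29 , - 26, - 92/11 , 25/6,9,45/4, 19, 34, 34,70,90 ] 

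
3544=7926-4382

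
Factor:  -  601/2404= - 2^( - 2 ) = - 1/4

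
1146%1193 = 1146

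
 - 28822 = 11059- 39881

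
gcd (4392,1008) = 72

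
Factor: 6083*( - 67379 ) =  - 409866457  =  - 7^1*11^1*13^1 * 71^1*73^1*79^1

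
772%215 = 127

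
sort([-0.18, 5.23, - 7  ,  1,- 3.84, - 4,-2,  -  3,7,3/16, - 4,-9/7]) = [ - 7, - 4, - 4,-3.84,-3, - 2,-9/7, - 0.18,3/16, 1, 5.23,7 ] 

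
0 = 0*4047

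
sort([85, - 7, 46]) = [ - 7,46,85 ]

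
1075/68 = 15 + 55/68 = 15.81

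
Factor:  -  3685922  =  -2^1*1842961^1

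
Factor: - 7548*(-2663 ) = 2^2  *3^1*17^1*37^1  *  2663^1 = 20100324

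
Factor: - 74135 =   -  5^1*  14827^1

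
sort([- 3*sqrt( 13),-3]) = [ -3*sqrt(13),-3]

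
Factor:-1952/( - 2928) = 2/3 =2^1*3^( - 1 ) 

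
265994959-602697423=- 336702464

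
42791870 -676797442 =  - 634005572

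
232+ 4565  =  4797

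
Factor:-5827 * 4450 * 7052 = -2^3*5^2*41^1*43^1*89^1*5827^1 = -182859417800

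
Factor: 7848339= 3^1 * 17^1*153889^1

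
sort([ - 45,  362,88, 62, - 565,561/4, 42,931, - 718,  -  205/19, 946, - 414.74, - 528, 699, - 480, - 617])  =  [ - 718, - 617, - 565, - 528, - 480, - 414.74, - 45,  -  205/19,42, 62, 88,561/4,362,699, 931, 946]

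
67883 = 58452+9431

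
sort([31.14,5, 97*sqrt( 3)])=[ 5,31.14, 97 *sqrt(3)] 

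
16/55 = 16/55 = 0.29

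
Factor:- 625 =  - 5^4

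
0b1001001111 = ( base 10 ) 591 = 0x24F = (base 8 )1117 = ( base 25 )NG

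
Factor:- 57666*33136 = - 1910820576 = - 2^5 * 3^1*7^1*19^1*109^1*1373^1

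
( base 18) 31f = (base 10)1005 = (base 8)1755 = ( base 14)51B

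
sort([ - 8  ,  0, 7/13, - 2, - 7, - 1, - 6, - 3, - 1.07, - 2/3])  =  [- 8 , - 7, - 6, - 3, - 2, - 1.07, - 1, - 2/3,  0 , 7/13 ] 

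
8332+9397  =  17729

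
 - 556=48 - 604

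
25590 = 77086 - 51496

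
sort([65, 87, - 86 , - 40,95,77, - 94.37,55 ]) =[ - 94.37, - 86, - 40, 55 , 65,77,87,95]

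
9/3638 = 9/3638 = 0.00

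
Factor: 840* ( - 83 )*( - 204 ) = 14222880 = 2^5*3^2*5^1*  7^1 * 17^1 * 83^1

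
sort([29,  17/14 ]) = [ 17/14, 29 ]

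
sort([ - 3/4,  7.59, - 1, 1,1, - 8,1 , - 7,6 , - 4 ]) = [ - 8 , - 7, - 4, - 1, - 3/4,1,1,1,6 , 7.59]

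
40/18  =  2 + 2/9 =2.22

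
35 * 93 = 3255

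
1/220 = 1/220 = 0.00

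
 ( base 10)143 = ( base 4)2033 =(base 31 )4J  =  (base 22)6B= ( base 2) 10001111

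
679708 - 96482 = 583226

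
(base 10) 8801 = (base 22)I41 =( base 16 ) 2261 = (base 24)f6h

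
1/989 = 1/989 = 0.00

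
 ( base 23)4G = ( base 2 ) 1101100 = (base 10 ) 108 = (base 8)154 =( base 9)130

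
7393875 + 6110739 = 13504614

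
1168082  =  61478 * 19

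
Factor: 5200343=31^1 *227^1*739^1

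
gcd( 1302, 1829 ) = 31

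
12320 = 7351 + 4969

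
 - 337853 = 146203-484056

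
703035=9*78115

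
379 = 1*379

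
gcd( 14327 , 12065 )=1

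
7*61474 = 430318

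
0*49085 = 0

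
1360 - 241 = 1119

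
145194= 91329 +53865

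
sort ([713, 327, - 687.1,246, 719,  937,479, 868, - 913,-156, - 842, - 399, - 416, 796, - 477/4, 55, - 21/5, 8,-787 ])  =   [ - 913,-842, - 787, - 687.1,-416 , - 399,  -  156, - 477/4, - 21/5, 8,55,246, 327,479, 713, 719,796, 868 , 937] 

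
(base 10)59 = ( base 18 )35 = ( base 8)73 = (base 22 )2f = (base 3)2012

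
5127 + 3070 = 8197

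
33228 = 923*36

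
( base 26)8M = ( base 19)C2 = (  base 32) 76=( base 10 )230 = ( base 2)11100110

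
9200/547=16+448/547 = 16.82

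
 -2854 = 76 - 2930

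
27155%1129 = 59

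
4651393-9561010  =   - 4909617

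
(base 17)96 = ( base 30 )59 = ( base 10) 159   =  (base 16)9f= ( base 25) 69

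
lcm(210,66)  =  2310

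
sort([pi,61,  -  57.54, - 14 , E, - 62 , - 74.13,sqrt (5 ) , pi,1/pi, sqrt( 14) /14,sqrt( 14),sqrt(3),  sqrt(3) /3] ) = [ - 74.13 , - 62, - 57.54 , - 14, sqrt(14)/14,  1/pi , sqrt( 3)/3, sqrt( 3) , sqrt( 5),E, pi , pi,sqrt( 14),61] 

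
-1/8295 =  - 1/8295 = -0.00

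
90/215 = 18/43 = 0.42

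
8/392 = 1/49  =  0.02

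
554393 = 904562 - 350169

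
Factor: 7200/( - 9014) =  - 2^4 * 3^2*  5^2 * 4507^(-1) = - 3600/4507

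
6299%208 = 59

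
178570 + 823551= 1002121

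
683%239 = 205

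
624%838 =624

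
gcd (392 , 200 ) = 8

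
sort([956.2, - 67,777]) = [ - 67,  777,956.2 ]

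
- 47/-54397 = 47/54397 = 0.00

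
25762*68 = 1751816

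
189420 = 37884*5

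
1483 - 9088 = -7605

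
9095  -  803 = 8292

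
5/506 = 5/506 = 0.01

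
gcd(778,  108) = 2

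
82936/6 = 41468/3=13822.67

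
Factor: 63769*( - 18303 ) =-3^1 *43^1*1483^1*6101^1 = - 1167164007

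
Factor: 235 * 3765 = 884775 = 3^1*5^2 * 47^1*251^1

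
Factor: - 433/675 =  - 3^( - 3)*5^(-2 )*433^1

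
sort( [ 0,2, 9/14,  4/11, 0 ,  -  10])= [ - 10, 0, 0,4/11,9/14, 2] 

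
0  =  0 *557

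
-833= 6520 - 7353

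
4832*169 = 816608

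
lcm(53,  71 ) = 3763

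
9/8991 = 1/999=0.00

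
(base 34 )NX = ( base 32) PF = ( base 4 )30233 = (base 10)815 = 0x32f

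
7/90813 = 7/90813 = 0.00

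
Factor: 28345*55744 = 2^6*5^1*13^1*67^1* 5669^1  =  1580063680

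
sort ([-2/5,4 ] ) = [ - 2/5,4]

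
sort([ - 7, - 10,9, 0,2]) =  [  -  10, - 7,0,2,  9 ]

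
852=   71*12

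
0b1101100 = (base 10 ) 108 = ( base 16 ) 6c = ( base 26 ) 44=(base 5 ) 413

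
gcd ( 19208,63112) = 2744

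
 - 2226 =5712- 7938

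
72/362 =36/181= 0.20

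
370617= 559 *663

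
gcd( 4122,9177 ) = 3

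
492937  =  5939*83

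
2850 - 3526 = -676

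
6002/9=6002/9 = 666.89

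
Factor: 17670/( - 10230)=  - 11^ ( - 1 )*19^1=- 19/11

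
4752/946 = 216/43= 5.02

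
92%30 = 2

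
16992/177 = 96 = 96.00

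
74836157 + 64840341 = 139676498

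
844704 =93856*9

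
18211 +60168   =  78379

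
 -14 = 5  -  19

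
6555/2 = 6555/2 = 3277.50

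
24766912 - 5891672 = 18875240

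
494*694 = 342836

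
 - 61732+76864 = 15132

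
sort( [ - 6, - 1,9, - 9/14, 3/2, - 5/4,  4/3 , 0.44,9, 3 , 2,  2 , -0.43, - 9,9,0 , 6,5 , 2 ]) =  [-9, - 6, - 5/4, - 1, - 9/14, - 0.43, 0 , 0.44,4/3 , 3/2 , 2, 2, 2, 3, 5 , 6, 9 , 9,9] 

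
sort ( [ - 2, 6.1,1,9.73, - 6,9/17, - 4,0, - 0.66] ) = [-6, - 4, -2, - 0.66, 0,9/17, 1,6.1,  9.73 ]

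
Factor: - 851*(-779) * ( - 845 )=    - 560175005= - 5^1*13^2*19^1*23^1*37^1 * 41^1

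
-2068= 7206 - 9274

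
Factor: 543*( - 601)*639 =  - 3^3*71^1*181^1*601^1 = - 208533177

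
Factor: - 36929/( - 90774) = 2^(-1 ) * 3^( - 3) * 41^ (-2 )*36929^1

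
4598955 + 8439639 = 13038594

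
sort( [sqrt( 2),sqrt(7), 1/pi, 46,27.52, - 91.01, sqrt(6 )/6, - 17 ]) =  [ - 91.01 ,-17, 1/pi, sqrt(6 ) /6,sqrt( 2 ), sqrt( 7),27.52, 46] 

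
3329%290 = 139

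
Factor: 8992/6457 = 2^5*11^( - 1 ) * 281^1* 587^( - 1) 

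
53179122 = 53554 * 993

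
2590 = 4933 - 2343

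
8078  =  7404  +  674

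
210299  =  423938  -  213639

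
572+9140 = 9712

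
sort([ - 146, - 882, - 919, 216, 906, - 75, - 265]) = [ - 919,  -  882, - 265, - 146, - 75, 216,906]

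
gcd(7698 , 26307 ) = 3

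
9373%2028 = 1261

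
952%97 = 79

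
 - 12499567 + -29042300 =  - 41541867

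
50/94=25/47  =  0.53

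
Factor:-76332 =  - 2^2 * 3^1*6361^1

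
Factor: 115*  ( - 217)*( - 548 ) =2^2* 5^1*7^1*23^1* 31^1 * 137^1 = 13675340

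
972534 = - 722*( - 1347) 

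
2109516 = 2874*734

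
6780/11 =616 + 4/11 = 616.36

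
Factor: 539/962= 2^( - 1)*7^2*11^1*13^( - 1) * 37^( - 1) 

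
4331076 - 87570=4243506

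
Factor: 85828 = 2^2 * 43^1*499^1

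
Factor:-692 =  - 2^2*173^1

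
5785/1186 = 4+ 1041/1186 =4.88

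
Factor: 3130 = 2^1*5^1*313^1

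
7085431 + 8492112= 15577543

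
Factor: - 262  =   - 2^1 * 131^1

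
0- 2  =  -2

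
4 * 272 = 1088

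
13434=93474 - 80040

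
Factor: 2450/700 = 2^(-1)*7^1 =7/2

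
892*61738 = 55070296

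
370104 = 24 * 15421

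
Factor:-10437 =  - 3^1*7^2 * 71^1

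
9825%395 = 345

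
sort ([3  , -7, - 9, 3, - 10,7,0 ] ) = [ - 10, - 9,- 7, 0,3, 3,7 ] 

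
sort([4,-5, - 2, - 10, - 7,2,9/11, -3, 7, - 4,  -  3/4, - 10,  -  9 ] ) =[ - 10,-10,-9, - 7,-5, - 4, - 3, - 2,  -  3/4, 9/11,2,4, 7]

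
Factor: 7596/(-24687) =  - 2^2 * 13^ ( - 1 )  =  -4/13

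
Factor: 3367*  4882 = 16437694 = 2^1 * 7^1 * 13^1*37^1*2441^1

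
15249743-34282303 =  - 19032560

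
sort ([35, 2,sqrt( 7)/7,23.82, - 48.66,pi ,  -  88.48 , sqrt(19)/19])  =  [ - 88.48, - 48.66, sqrt(19 ) /19, sqrt(7 ) /7,2, pi, 23.82, 35] 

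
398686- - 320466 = 719152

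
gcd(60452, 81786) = 2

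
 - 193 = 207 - 400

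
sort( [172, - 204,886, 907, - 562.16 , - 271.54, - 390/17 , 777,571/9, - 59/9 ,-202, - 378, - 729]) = [ - 729, - 562.16, - 378, - 271.54 , - 204,-202, - 390/17, - 59/9, 571/9, 172,777,886,907] 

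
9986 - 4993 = 4993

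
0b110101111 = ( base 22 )JD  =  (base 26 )gf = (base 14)22B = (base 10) 431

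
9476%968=764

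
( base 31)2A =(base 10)72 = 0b1001000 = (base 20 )3c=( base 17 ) 44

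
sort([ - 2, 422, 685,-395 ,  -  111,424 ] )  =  [ - 395,- 111,-2, 422, 424, 685]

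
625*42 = 26250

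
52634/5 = 10526+ 4/5 = 10526.80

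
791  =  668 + 123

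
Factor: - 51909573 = - 3^1*47^1 *368153^1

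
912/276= 3 + 7/23 = 3.30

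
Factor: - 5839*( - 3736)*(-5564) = - 121375900256 = -2^5*13^1*107^1*467^1*5839^1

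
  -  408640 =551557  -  960197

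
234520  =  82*2860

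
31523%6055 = 1248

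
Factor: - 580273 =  - 41^1*14153^1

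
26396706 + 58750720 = 85147426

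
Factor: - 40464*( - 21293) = 2^4*3^2*107^1*199^1*281^1 = 861599952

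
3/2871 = 1/957 = 0.00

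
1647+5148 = 6795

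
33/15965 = 33/15965 = 0.00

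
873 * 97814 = 85391622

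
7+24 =31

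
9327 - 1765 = 7562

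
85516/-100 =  -21379/25 = - 855.16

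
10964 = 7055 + 3909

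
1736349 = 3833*453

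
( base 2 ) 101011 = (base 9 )47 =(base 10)43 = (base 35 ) 18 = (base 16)2B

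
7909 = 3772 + 4137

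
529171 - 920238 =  - 391067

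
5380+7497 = 12877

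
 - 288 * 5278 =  - 1520064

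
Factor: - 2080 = -2^5*5^1*13^1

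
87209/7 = 12458 + 3/7  =  12458.43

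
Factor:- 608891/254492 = - 2^ (-2 ) * 7^ (-1 )*41^1*61^(- 1)*149^( - 1)*14851^1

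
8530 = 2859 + 5671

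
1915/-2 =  - 958 + 1/2 = - 957.50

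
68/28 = 17/7= 2.43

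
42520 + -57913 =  - 15393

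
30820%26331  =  4489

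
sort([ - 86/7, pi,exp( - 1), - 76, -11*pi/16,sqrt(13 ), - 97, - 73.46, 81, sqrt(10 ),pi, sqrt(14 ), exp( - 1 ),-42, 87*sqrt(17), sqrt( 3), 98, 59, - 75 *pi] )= [ - 75*pi, - 97, - 76, - 73.46, - 42,-86/7, - 11*pi/16,exp(-1 ),exp(-1 ),  sqrt(3),pi,pi,sqrt( 10) , sqrt(13),sqrt(14), 59,81, 98,87*sqrt( 17) ] 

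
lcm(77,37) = 2849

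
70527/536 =131 + 311/536 = 131.58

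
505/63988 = 505/63988 = 0.01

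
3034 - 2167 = 867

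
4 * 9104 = 36416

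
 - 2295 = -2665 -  - 370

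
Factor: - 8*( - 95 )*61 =2^3*5^1*19^1*61^1 = 46360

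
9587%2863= 998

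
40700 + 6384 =47084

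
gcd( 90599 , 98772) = 1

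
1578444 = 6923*228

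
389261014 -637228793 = - 247967779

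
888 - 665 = 223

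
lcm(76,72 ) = 1368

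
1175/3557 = 1175/3557 = 0.33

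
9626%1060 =86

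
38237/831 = 46  +  11/831 = 46.01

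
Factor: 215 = 5^1*43^1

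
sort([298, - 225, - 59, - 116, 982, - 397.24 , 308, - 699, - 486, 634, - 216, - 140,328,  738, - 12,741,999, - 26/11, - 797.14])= [ - 797.14, - 699, - 486, - 397.24, - 225,  -  216, - 140, - 116, - 59, - 12, - 26/11,298,308,328,634, 738,741,982, 999 ] 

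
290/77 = 3 + 59/77 = 3.77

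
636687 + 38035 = 674722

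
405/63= 6 +3/7= 6.43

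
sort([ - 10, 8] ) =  [ - 10, 8 ]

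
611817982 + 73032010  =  684849992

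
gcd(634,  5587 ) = 1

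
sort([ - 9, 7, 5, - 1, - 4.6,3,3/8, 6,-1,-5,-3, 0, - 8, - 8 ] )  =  [ - 9, - 8, - 8, - 5, - 4.6, - 3, - 1, - 1,0, 3/8,3, 5, 6, 7 ] 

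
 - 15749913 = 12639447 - 28389360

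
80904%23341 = 10881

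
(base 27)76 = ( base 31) 69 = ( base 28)6r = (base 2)11000011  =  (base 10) 195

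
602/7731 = 602/7731  =  0.08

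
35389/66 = 35389/66 = 536.20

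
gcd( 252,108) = 36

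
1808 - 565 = 1243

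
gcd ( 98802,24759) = 9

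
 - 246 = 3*( - 82)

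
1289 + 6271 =7560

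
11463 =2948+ 8515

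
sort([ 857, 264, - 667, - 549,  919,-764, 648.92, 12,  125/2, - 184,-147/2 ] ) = [ - 764,-667 ,- 549,-184, - 147/2, 12,125/2 , 264,648.92, 857,919] 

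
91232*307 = 28008224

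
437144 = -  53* ( - 8248)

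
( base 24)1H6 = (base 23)1K1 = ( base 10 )990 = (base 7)2613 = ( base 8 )1736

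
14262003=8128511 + 6133492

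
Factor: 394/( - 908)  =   -197/454=- 2^(  -  1) * 197^1 * 227^(  -  1 )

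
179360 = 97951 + 81409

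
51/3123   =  17/1041 =0.02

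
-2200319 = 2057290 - 4257609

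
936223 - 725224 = 210999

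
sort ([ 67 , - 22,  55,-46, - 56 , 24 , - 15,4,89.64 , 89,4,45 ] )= [  -  56, - 46, - 22, - 15 , 4,4,24,45,55,67, 89, 89.64]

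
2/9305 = 2/9305 = 0.00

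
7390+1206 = 8596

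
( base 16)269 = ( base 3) 211212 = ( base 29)l8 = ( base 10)617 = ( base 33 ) in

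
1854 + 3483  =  5337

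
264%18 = 12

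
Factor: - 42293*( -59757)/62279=3^1 * 7^( -2)*31^(  -  1)*41^( - 1 )*19919^1 * 42293^1  =  2527302801/62279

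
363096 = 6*60516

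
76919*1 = 76919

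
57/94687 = 57/94687 = 0.00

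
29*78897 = 2288013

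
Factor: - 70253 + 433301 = 2^3*3^1*  7^1*2161^1  =  363048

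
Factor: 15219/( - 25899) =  - 3^1 * 19^1*97^( - 1) = - 57/97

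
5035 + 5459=10494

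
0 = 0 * 865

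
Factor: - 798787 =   -  11^1*72617^1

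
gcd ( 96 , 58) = 2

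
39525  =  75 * 527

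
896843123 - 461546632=435296491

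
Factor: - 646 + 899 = 253 = 11^1 * 23^1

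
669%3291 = 669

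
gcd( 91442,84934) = 2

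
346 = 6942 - 6596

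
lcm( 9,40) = 360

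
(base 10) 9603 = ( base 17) 1G3F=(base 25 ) F93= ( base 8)22603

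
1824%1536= 288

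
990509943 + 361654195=1352164138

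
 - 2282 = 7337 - 9619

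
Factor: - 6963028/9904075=-2^2*5^( - 2)*47^(  -  1)*61^1*8429^(-1 )*28537^1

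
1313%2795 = 1313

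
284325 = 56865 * 5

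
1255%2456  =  1255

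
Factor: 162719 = 29^1*31^1*181^1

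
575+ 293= 868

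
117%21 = 12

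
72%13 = 7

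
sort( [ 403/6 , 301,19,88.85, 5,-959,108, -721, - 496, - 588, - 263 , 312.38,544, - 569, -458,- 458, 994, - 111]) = [-959, - 721 , - 588,-569,  -  496, - 458, - 458, - 263, - 111,5,19, 403/6,88.85,  108,301, 312.38, 544,994]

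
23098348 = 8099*2852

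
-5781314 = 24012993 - 29794307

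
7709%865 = 789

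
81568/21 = 3884  +  4/21=3884.19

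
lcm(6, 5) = 30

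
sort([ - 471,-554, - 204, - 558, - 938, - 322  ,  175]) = [  -  938, - 558,  -  554, - 471, - 322, - 204,175] 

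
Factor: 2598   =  2^1*3^1*433^1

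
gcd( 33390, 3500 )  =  70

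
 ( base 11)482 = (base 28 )KE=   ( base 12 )3BA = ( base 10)574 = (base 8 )1076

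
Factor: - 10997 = - 7^1 * 1571^1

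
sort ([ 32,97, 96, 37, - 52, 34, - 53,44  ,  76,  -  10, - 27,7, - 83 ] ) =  [ - 83, - 53,-52,-27, - 10 , 7,32,34,37,  44,  76,96, 97]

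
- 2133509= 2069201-4202710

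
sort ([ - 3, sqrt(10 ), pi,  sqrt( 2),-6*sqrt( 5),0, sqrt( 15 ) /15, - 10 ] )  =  [ - 6 *sqrt(5),-10 ,-3,  0,  sqrt( 15) /15,  sqrt( 2),pi, sqrt(10)] 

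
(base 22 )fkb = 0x1e1f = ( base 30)8h1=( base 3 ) 101120121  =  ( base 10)7711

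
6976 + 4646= 11622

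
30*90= 2700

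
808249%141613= 100184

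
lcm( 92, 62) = 2852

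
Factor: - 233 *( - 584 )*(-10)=- 2^4*5^1 * 73^1*233^1 = - 1360720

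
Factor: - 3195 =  - 3^2*5^1*71^1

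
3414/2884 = 1707/1442 = 1.18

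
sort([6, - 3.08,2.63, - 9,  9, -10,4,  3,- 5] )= [ -10,-9, - 5,- 3.08,2.63,  3,4,6,9]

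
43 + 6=49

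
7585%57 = 4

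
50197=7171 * 7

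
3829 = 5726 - 1897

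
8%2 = 0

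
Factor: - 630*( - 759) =478170 = 2^1 * 3^3*5^1*7^1*11^1 * 23^1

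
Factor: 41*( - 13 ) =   -  13^1*41^1 =- 533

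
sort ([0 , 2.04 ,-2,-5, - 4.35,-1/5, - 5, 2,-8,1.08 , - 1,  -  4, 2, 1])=[ - 8, - 5 , - 5,  -  4.35,-4,  -  2,-1,-1/5,0, 1, 1.08, 2, 2,2.04 ]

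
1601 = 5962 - 4361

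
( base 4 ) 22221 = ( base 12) 489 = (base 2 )1010101001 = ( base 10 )681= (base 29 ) NE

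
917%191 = 153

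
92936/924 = 23234/231 = 100.58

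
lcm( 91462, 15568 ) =731696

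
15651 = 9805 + 5846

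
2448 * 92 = 225216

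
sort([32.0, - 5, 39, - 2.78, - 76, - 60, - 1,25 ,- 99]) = [ - 99, - 76, - 60, - 5,-2.78, - 1 , 25, 32.0,39]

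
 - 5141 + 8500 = 3359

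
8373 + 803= 9176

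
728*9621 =7004088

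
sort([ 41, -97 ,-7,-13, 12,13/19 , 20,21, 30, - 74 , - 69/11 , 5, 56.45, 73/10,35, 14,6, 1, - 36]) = [ - 97, - 74 , - 36, - 13,- 7, - 69/11 , 13/19, 1,5, 6, 73/10, 12, 14, 20, 21, 30,35,41 , 56.45 ] 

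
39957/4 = 9989+1/4 = 9989.25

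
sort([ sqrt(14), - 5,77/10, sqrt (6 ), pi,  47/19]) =[ - 5 , sqrt(6), 47/19, pi,sqrt( 14 ) , 77/10 ]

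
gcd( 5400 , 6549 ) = 3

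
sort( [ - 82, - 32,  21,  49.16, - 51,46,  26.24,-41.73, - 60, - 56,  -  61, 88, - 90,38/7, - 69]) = [ - 90,-82, - 69, - 61, - 60, - 56,-51, - 41.73, - 32, 38/7,21, 26.24, 46,49.16, 88 ]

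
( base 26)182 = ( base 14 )474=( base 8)1566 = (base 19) 28C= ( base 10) 886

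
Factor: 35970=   2^1 * 3^1*5^1*11^1*109^1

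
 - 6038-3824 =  - 9862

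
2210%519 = 134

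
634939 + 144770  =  779709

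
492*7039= 3463188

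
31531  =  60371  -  28840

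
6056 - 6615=-559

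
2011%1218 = 793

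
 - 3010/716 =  - 1505/358 = - 4.20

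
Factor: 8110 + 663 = 8773 = 31^1*283^1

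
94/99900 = 47/49950  =  0.00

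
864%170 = 14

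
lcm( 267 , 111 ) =9879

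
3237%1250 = 737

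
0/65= 0=0.00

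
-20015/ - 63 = 317  +  44/63 = 317.70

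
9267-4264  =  5003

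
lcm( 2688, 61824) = 61824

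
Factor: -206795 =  - 5^1*59^1 * 701^1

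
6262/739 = 8 + 350/739 = 8.47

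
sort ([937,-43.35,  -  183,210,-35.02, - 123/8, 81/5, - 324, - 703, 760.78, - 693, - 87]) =[ - 703, - 693,- 324,  -  183, - 87,-43.35,-35.02, - 123/8,81/5,210,760.78,937]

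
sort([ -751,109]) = [-751,109 ] 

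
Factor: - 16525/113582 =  - 2^(-1)*5^2*7^(-2)*19^(-1)*61^( - 1)*661^1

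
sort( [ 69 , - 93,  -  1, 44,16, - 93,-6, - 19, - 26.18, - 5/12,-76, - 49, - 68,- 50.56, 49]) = [ - 93,-93, - 76,-68, - 50.56,-49, - 26.18, -19, - 6,  -  1, - 5/12, 16 , 44, 49,69 ] 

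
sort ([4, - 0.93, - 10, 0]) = [ - 10, - 0.93 , 0 , 4 ]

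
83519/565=83519/565 =147.82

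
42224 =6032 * 7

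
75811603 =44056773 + 31754830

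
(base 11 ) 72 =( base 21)3G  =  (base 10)79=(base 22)3D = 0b1001111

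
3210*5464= 17539440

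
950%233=18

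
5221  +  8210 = 13431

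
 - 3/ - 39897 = 1/13299 = 0.00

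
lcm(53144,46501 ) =372008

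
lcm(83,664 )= 664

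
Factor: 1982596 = 2^2*7^1*11^1*41^1 * 157^1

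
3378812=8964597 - 5585785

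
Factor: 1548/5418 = 2/7 = 2^1*7^(-1)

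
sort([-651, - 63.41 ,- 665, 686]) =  [-665, - 651, - 63.41,686] 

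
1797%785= 227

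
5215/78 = 66 + 67/78 =66.86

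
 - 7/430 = -1 + 423/430 = -  0.02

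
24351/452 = 53  +  395/452  =  53.87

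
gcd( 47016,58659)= 3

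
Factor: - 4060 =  - 2^2*5^1*7^1*29^1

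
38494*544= 20940736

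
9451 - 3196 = 6255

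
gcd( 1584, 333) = 9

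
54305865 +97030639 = 151336504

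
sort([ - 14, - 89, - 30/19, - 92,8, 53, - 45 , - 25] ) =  [ -92, - 89 , - 45, - 25, - 14, -30/19 , 8, 53]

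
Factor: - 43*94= - 2^1*43^1*47^1 = - 4042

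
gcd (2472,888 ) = 24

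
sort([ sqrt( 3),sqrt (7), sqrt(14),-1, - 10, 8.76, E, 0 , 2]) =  [- 10, - 1 , 0, sqrt(3), 2,sqrt(7 ),  E, sqrt(14),8.76 ] 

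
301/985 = 301/985 = 0.31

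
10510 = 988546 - 978036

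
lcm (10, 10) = 10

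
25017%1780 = 97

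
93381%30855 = 816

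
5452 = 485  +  4967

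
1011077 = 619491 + 391586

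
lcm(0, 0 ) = 0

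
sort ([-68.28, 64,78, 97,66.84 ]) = [-68.28, 64, 66.84,78, 97 ]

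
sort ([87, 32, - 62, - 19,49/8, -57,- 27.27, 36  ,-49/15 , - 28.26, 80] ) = [ - 62, - 57,-28.26, - 27.27, - 19, - 49/15,49/8,32,36,80,87]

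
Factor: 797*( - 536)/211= - 427192/211  =  - 2^3 * 67^1*211^( - 1 )*797^1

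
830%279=272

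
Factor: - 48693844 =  -2^2*12173461^1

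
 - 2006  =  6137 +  - 8143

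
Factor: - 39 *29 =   -  3^1*13^1*29^1 = - 1131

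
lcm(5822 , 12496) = 512336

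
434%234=200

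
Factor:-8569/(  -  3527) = 11^1*19^1*41^1*3527^( -1 )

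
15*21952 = 329280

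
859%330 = 199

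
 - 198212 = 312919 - 511131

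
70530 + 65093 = 135623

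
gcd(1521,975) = 39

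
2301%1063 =175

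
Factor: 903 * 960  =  2^6* 3^2*5^1 * 7^1 *43^1=866880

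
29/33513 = 29/33513 = 0.00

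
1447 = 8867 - 7420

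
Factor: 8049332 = 2^2*2012333^1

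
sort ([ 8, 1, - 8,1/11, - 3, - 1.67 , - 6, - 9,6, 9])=[ - 9,-8, - 6,-3, - 1.67, 1/11, 1,6,8,9]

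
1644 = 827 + 817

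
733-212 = 521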